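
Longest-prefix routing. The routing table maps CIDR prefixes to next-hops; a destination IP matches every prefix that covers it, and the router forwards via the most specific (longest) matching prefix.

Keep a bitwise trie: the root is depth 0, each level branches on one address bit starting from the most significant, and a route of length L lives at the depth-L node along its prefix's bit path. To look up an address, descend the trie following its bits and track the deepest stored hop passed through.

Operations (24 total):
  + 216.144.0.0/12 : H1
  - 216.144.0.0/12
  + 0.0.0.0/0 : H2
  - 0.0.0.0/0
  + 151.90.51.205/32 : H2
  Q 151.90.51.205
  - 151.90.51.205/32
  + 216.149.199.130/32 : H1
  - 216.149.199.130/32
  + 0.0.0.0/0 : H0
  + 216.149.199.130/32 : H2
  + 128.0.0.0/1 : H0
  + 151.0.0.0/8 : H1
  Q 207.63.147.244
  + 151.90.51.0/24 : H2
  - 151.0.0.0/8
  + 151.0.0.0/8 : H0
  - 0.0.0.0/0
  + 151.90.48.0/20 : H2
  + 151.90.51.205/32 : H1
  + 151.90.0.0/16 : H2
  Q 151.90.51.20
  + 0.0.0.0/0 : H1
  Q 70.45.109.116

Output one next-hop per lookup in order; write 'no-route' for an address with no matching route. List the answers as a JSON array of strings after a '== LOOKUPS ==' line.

Apply in order:
  add 216.144.0.0/12 -> H1 at depth 12
  del 216.144.0.0/12 (clear depth 12)
  add 0.0.0.0/0 -> H2 at depth 0
  del 0.0.0.0/0 (clear depth 0)
  add 151.90.51.205/32 -> H2 at depth 32
  lookup 151.90.51.205: bits 10010111010110100011001111001101 walk d0:-→d1:-→d2:-→d3:-→d4:-→d5:-→d6:-→d7:-→d8:-→d9:-→d10:-→d11:-→d12:-→d13:-→d14:-→d15:-→d16:-→d17:-→d18:-→d19:-→d20:-→d21:-→d22:-→d23:-→d24:-→d25:-→d26:-→d27:-→d28:-→d29:-→d30:-→d31:-→d32:H2 -> H2
  del 151.90.51.205/32 (clear depth 32)
  add 216.149.199.130/32 -> H1 at depth 32
  del 216.149.199.130/32 (clear depth 32)
  add 0.0.0.0/0 -> H0 at depth 0
  add 216.149.199.130/32 -> H2 at depth 32
  add 128.0.0.0/1 -> H0 at depth 1
  add 151.0.0.0/8 -> H1 at depth 8
  lookup 207.63.147.244: bits 110 walk d0:H0→d1:H0→d2:-→d3:- -> H0
  add 151.90.51.0/24 -> H2 at depth 24
  del 151.0.0.0/8 (clear depth 8)
  add 151.0.0.0/8 -> H0 at depth 8
  del 0.0.0.0/0 (clear depth 0)
  add 151.90.48.0/20 -> H2 at depth 20
  add 151.90.51.205/32 -> H1 at depth 32
  add 151.90.0.0/16 -> H2 at depth 16
  lookup 151.90.51.20: bits 100101110101101000110011 walk d0:-→d1:H0→d2:-→d3:-→d4:-→d5:-→d6:-→d7:-→d8:H0→d9:-→d10:-→d11:-→d12:-→d13:-→d14:-→d15:-→d16:H2→d17:-→d18:-→d19:-→d20:H2→d21:-→d22:-→d23:-→d24:H2 -> H2
  add 0.0.0.0/0 -> H1 at depth 0
  lookup 70.45.109.116: bits ε walk d0:H1 -> H1

== LOOKUPS ==
["H2","H0","H2","H1"]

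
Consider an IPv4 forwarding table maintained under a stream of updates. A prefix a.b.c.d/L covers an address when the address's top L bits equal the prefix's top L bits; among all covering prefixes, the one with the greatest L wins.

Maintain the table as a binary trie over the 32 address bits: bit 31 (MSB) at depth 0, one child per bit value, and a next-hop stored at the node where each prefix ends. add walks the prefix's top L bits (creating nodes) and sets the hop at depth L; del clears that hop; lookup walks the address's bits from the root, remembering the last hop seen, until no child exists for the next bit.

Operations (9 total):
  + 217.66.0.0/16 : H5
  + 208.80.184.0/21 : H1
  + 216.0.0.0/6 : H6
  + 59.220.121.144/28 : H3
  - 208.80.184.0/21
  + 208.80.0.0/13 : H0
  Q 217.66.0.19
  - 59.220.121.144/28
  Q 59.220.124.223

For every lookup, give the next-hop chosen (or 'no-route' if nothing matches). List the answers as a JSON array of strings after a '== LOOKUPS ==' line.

Process each operation:
  + 217.66.0.0/16 (H5) depth=16
  + 208.80.184.0/21 (H1) depth=21
  + 216.0.0.0/6 (H6) depth=6
  + 59.220.121.144/28 (H3) depth=28
  del 208.80.184.0/21 (clear depth 21)
  + 208.80.0.0/13 (H0) depth=13
  ? 217.66.0.19  path d0:-→d1:-→d2:-→d3:-→d4:-→d5:-→d6:H6→d7:-→d8:-→d9:-→d10:-→d11:-→d12:-→d13:-→d14:-→d15:-→d16:H5  best=H5
  del 59.220.121.144/28 (clear depth 28)
  ? 59.220.124.223  path d0:-→d1:-→d2:-→d3:-→d4:-→d5:-→d6:-→d7:-→d8:-→d9:-→d10:-→d11:-→d12:-→d13:-→d14:-→d15:-→d16:-→d17:-→d18:-→d19:-→d20:-→d21:-  best=no-route

== LOOKUPS ==
["H5","no-route"]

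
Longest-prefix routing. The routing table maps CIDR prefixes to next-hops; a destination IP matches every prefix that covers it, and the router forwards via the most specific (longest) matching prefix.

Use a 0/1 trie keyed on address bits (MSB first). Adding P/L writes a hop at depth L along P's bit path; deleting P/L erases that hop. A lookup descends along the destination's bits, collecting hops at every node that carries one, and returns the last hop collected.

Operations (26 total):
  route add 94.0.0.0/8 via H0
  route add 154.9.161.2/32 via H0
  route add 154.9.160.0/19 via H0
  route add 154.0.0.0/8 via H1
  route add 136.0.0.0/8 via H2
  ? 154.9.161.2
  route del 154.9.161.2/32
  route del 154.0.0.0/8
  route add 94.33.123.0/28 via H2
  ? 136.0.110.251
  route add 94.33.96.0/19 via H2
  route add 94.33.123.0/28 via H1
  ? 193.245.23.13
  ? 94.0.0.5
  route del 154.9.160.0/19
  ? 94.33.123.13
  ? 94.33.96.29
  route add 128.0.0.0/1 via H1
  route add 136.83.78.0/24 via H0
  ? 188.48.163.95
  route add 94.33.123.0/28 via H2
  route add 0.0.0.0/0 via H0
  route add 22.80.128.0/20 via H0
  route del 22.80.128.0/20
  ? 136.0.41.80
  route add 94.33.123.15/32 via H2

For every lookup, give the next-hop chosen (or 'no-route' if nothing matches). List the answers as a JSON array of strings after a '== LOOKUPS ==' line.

Process each operation:
  + 94.0.0.0/8 (H0) depth=8
  + 154.9.161.2/32 (H0) depth=32
  + 154.9.160.0/19 (H0) depth=19
  + 154.0.0.0/8 (H1) depth=8
  + 136.0.0.0/8 (H2) depth=8
  lookup 154.9.161.2: bits 10011010000010011010000100000010 walk d0:-→d1:-→d2:-→d3:-→d4:-→d5:-→d6:-→d7:-→d8:H1→d9:-→d10:-→d11:-→d12:-→d13:-→d14:-→d15:-→d16:-→d17:-→d18:-→d19:H0→d20:-→d21:-→d22:-→d23:-→d24:-→d25:-→d26:-→d27:-→d28:-→d29:-→d30:-→d31:-→d32:H0 -> H0
  del 154.9.161.2/32 (clear depth 32)
  del 154.0.0.0/8 (clear depth 8)
  + 94.33.123.0/28 (H2) depth=28
  lookup 136.0.110.251: bits 10001000 walk d0:-→d1:-→d2:-→d3:-→d4:-→d5:-→d6:-→d7:-→d8:H2 -> H2
  + 94.33.96.0/19 (H2) depth=19
  + 94.33.123.0/28 (H1) depth=28
  lookup 193.245.23.13: bits 1 walk d0:-→d1:- -> no-route
  lookup 94.0.0.5: bits 0101111000 walk d0:-→d1:-→d2:-→d3:-→d4:-→d5:-→d6:-→d7:-→d8:H0→d9:-→d10:- -> H0
  del 154.9.160.0/19 (clear depth 19)
  lookup 94.33.123.13: bits 0101111000100001011110110000 walk d0:-→d1:-→d2:-→d3:-→d4:-→d5:-→d6:-→d7:-→d8:H0→d9:-→d10:-→d11:-→d12:-→d13:-→d14:-→d15:-→d16:-→d17:-→d18:-→d19:H2→d20:-→d21:-→d22:-→d23:-→d24:-→d25:-→d26:-→d27:-→d28:H1 -> H1
  lookup 94.33.96.29: bits 0101111000100001011 walk d0:-→d1:-→d2:-→d3:-→d4:-→d5:-→d6:-→d7:-→d8:H0→d9:-→d10:-→d11:-→d12:-→d13:-→d14:-→d15:-→d16:-→d17:-→d18:-→d19:H2 -> H2
  + 128.0.0.0/1 (H1) depth=1
  + 136.83.78.0/24 (H0) depth=24
  lookup 188.48.163.95: bits 10 walk d0:-→d1:H1→d2:- -> H1
  + 94.33.123.0/28 (H2) depth=28
  + 0.0.0.0/0 (H0) depth=0
  + 22.80.128.0/20 (H0) depth=20
  del 22.80.128.0/20 (clear depth 20)
  lookup 136.0.41.80: bits 100010000 walk d0:H0→d1:H1→d2:-→d3:-→d4:-→d5:-→d6:-→d7:-→d8:H2→d9:- -> H2
  + 94.33.123.15/32 (H2) depth=32

== LOOKUPS ==
["H0","H2","no-route","H0","H1","H2","H1","H2"]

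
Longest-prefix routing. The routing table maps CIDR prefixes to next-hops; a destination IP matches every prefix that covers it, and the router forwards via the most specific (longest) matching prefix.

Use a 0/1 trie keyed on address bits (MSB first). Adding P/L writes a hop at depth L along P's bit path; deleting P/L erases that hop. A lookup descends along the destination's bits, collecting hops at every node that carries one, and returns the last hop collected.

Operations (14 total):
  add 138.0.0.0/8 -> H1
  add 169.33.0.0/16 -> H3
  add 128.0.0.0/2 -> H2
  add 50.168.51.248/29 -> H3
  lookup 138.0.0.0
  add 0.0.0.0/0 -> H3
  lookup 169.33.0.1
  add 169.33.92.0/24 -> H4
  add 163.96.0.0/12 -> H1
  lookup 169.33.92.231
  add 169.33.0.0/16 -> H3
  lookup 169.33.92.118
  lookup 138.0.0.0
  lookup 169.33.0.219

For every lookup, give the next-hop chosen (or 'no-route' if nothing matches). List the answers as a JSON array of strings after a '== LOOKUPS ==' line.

Apply in order:
  + 138.0.0.0/8 (H1) depth=8
  + 169.33.0.0/16 (H3) depth=16
  + 128.0.0.0/2 (H2) depth=2
  + 50.168.51.248/29 (H3) depth=29
  lookup 138.0.0.0: bits 10001010 walk d0:-→d1:-→d2:H2→d3:-→d4:-→d5:-→d6:-→d7:-→d8:H1 -> H1
  + 0.0.0.0/0 (H3) depth=0
  lookup 169.33.0.1: bits 1010100100100001 walk d0:H3→d1:-→d2:H2→d3:-→d4:-→d5:-→d6:-→d7:-→d8:-→d9:-→d10:-→d11:-→d12:-→d13:-→d14:-→d15:-→d16:H3 -> H3
  + 169.33.92.0/24 (H4) depth=24
  + 163.96.0.0/12 (H1) depth=12
  lookup 169.33.92.231: bits 101010010010000101011100 walk d0:H3→d1:-→d2:H2→d3:-→d4:-→d5:-→d6:-→d7:-→d8:-→d9:-→d10:-→d11:-→d12:-→d13:-→d14:-→d15:-→d16:H3→d17:-→d18:-→d19:-→d20:-→d21:-→d22:-→d23:-→d24:H4 -> H4
  + 169.33.0.0/16 (H3) depth=16
  lookup 169.33.92.118: bits 101010010010000101011100 walk d0:H3→d1:-→d2:H2→d3:-→d4:-→d5:-→d6:-→d7:-→d8:-→d9:-→d10:-→d11:-→d12:-→d13:-→d14:-→d15:-→d16:H3→d17:-→d18:-→d19:-→d20:-→d21:-→d22:-→d23:-→d24:H4 -> H4
  lookup 138.0.0.0: bits 10001010 walk d0:H3→d1:-→d2:H2→d3:-→d4:-→d5:-→d6:-→d7:-→d8:H1 -> H1
  lookup 169.33.0.219: bits 10101001001000010 walk d0:H3→d1:-→d2:H2→d3:-→d4:-→d5:-→d6:-→d7:-→d8:-→d9:-→d10:-→d11:-→d12:-→d13:-→d14:-→d15:-→d16:H3→d17:- -> H3

== LOOKUPS ==
["H1","H3","H4","H4","H1","H3"]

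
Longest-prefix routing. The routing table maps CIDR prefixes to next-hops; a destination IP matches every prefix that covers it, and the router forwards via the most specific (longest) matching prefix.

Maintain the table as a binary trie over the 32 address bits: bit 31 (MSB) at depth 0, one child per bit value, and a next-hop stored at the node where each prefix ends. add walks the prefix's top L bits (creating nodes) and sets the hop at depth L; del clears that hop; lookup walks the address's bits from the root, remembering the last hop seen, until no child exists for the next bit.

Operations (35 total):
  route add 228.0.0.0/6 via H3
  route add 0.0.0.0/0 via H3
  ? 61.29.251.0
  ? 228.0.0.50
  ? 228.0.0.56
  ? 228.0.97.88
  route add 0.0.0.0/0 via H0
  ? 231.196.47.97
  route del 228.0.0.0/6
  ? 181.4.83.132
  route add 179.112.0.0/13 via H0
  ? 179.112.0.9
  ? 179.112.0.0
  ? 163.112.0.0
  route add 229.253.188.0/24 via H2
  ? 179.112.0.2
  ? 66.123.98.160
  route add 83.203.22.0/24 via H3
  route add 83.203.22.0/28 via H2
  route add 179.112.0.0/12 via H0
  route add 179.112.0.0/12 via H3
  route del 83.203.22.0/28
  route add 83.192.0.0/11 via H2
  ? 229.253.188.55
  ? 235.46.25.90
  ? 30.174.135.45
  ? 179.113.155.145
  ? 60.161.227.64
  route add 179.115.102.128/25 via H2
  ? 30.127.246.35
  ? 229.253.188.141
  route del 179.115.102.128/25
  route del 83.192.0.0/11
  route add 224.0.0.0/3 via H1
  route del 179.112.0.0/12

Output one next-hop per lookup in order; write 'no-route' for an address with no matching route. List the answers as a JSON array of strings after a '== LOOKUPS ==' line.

Trace:
  + 228.0.0.0/6 (H3) depth=6
  + 0.0.0.0/0 (H3) depth=0
  Q 61.29.251.0: descend ε ; hops seen [H3] ; pick H3
  Q 228.0.0.50: descend 111001 ; hops seen [H3,H3] ; pick H3
  Q 228.0.0.56: descend 111001 ; hops seen [H3,H3] ; pick H3
  Q 228.0.97.88: descend 111001 ; hops seen [H3,H3] ; pick H3
  + 0.0.0.0/0 (H0) depth=0
  Q 231.196.47.97: descend 111001 ; hops seen [H0,H3] ; pick H3
  del 228.0.0.0/6 (clear depth 6)
  Q 181.4.83.132: descend 1 ; hops seen [H0] ; pick H0
  + 179.112.0.0/13 (H0) depth=13
  Q 179.112.0.9: descend 1011001101110 ; hops seen [H0,H0] ; pick H0
  Q 179.112.0.0: descend 1011001101110 ; hops seen [H0,H0] ; pick H0
  Q 163.112.0.0: descend 101 ; hops seen [H0] ; pick H0
  + 229.253.188.0/24 (H2) depth=24
  Q 179.112.0.2: descend 1011001101110 ; hops seen [H0,H0] ; pick H0
  Q 66.123.98.160: descend ε ; hops seen [H0] ; pick H0
  + 83.203.22.0/24 (H3) depth=24
  + 83.203.22.0/28 (H2) depth=28
  + 179.112.0.0/12 (H0) depth=12
  + 179.112.0.0/12 (H3) depth=12
  del 83.203.22.0/28 (clear depth 28)
  + 83.192.0.0/11 (H2) depth=11
  Q 229.253.188.55: descend 111001011111110110111100 ; hops seen [H0,H2] ; pick H2
  Q 235.46.25.90: descend 1110 ; hops seen [H0] ; pick H0
  Q 30.174.135.45: descend 0 ; hops seen [H0] ; pick H0
  Q 179.113.155.145: descend 1011001101110 ; hops seen [H0,H3,H0] ; pick H0
  Q 60.161.227.64: descend 0 ; hops seen [H0] ; pick H0
  + 179.115.102.128/25 (H2) depth=25
  Q 30.127.246.35: descend 0 ; hops seen [H0] ; pick H0
  Q 229.253.188.141: descend 111001011111110110111100 ; hops seen [H0,H2] ; pick H2
  del 179.115.102.128/25 (clear depth 25)
  del 83.192.0.0/11 (clear depth 11)
  + 224.0.0.0/3 (H1) depth=3
  del 179.112.0.0/12 (clear depth 12)

== LOOKUPS ==
["H3","H3","H3","H3","H3","H0","H0","H0","H0","H0","H0","H2","H0","H0","H0","H0","H0","H2"]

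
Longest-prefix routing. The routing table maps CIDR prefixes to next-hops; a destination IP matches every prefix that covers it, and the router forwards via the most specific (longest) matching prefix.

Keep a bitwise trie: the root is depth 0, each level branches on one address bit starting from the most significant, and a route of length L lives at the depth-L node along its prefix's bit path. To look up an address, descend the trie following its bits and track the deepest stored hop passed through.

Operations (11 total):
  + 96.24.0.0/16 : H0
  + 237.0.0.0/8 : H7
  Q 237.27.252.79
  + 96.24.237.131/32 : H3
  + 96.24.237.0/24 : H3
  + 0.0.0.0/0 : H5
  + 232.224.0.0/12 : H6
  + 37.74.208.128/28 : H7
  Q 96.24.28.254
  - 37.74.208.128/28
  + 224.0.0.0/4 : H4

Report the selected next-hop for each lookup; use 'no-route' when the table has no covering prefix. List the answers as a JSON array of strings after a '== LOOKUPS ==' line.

Trace:
  + 96.24.0.0/16 (H0) depth=16
  + 237.0.0.0/8 (H7) depth=8
  ? 237.27.252.79  path d0:-→d1:-→d2:-→d3:-→d4:-→d5:-→d6:-→d7:-→d8:H7  best=H7
  + 96.24.237.131/32 (H3) depth=32
  + 96.24.237.0/24 (H3) depth=24
  + 0.0.0.0/0 (H5) depth=0
  + 232.224.0.0/12 (H6) depth=12
  + 37.74.208.128/28 (H7) depth=28
  ? 96.24.28.254  path d0:H5→d1:-→d2:-→d3:-→d4:-→d5:-→d6:-→d7:-→d8:-→d9:-→d10:-→d11:-→d12:-→d13:-→d14:-→d15:-→d16:H0  best=H0
  - 37.74.208.128/28 clear@28
  + 224.0.0.0/4 (H4) depth=4

== LOOKUPS ==
["H7","H0"]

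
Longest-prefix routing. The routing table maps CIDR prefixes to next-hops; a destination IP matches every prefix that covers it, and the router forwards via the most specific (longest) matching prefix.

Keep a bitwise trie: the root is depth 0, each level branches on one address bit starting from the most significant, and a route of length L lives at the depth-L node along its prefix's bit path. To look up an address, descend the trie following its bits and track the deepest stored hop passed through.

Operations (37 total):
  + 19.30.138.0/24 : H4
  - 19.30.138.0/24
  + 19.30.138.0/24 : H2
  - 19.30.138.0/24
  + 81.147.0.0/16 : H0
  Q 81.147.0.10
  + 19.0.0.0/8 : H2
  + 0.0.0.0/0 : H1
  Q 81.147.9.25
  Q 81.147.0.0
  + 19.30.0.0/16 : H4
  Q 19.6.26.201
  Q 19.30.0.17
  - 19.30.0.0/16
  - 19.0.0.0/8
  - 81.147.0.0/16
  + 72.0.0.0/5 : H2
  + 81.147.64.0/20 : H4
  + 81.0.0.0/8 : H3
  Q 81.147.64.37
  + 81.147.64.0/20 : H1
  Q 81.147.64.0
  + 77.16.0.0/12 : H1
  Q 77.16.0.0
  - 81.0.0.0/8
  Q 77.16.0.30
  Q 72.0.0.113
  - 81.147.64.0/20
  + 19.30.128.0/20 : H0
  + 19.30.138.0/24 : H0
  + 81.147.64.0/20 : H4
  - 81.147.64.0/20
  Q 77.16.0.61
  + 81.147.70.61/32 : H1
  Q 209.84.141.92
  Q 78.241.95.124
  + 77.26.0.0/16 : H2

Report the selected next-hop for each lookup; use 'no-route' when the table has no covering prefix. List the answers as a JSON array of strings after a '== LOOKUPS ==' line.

Trace:
  add 19.30.138.0/24 -> H4 at depth 24
  del 19.30.138.0/24 (clear depth 24)
  add 19.30.138.0/24 -> H2 at depth 24
  del 19.30.138.0/24 (clear depth 24)
  add 81.147.0.0/16 -> H0 at depth 16
  lookup 81.147.0.10: bits 0101000110010011 walk d0:-→d1:-→d2:-→d3:-→d4:-→d5:-→d6:-→d7:-→d8:-→d9:-→d10:-→d11:-→d12:-→d13:-→d14:-→d15:-→d16:H0 -> H0
  add 19.0.0.0/8 -> H2 at depth 8
  add 0.0.0.0/0 -> H1 at depth 0
  lookup 81.147.9.25: bits 0101000110010011 walk d0:H1→d1:-→d2:-→d3:-→d4:-→d5:-→d6:-→d7:-→d8:-→d9:-→d10:-→d11:-→d12:-→d13:-→d14:-→d15:-→d16:H0 -> H0
  lookup 81.147.0.0: bits 0101000110010011 walk d0:H1→d1:-→d2:-→d3:-→d4:-→d5:-→d6:-→d7:-→d8:-→d9:-→d10:-→d11:-→d12:-→d13:-→d14:-→d15:-→d16:H0 -> H0
  add 19.30.0.0/16 -> H4 at depth 16
  lookup 19.6.26.201: bits 00010011000 walk d0:H1→d1:-→d2:-→d3:-→d4:-→d5:-→d6:-→d7:-→d8:H2→d9:-→d10:-→d11:- -> H2
  lookup 19.30.0.17: bits 0001001100011110 walk d0:H1→d1:-→d2:-→d3:-→d4:-→d5:-→d6:-→d7:-→d8:H2→d9:-→d10:-→d11:-→d12:-→d13:-→d14:-→d15:-→d16:H4 -> H4
  del 19.30.0.0/16 (clear depth 16)
  del 19.0.0.0/8 (clear depth 8)
  del 81.147.0.0/16 (clear depth 16)
  add 72.0.0.0/5 -> H2 at depth 5
  add 81.147.64.0/20 -> H4 at depth 20
  add 81.0.0.0/8 -> H3 at depth 8
  lookup 81.147.64.37: bits 01010001100100110100 walk d0:H1→d1:-→d2:-→d3:-→d4:-→d5:-→d6:-→d7:-→d8:H3→d9:-→d10:-→d11:-→d12:-→d13:-→d14:-→d15:-→d16:-→d17:-→d18:-→d19:-→d20:H4 -> H4
  add 81.147.64.0/20 -> H1 at depth 20
  lookup 81.147.64.0: bits 01010001100100110100 walk d0:H1→d1:-→d2:-→d3:-→d4:-→d5:-→d6:-→d7:-→d8:H3→d9:-→d10:-→d11:-→d12:-→d13:-→d14:-→d15:-→d16:-→d17:-→d18:-→d19:-→d20:H1 -> H1
  add 77.16.0.0/12 -> H1 at depth 12
  lookup 77.16.0.0: bits 010011010001 walk d0:H1→d1:-→d2:-→d3:-→d4:-→d5:H2→d6:-→d7:-→d8:-→d9:-→d10:-→d11:-→d12:H1 -> H1
  del 81.0.0.0/8 (clear depth 8)
  lookup 77.16.0.30: bits 010011010001 walk d0:H1→d1:-→d2:-→d3:-→d4:-→d5:H2→d6:-→d7:-→d8:-→d9:-→d10:-→d11:-→d12:H1 -> H1
  lookup 72.0.0.113: bits 01001 walk d0:H1→d1:-→d2:-→d3:-→d4:-→d5:H2 -> H2
  del 81.147.64.0/20 (clear depth 20)
  add 19.30.128.0/20 -> H0 at depth 20
  add 19.30.138.0/24 -> H0 at depth 24
  add 81.147.64.0/20 -> H4 at depth 20
  del 81.147.64.0/20 (clear depth 20)
  lookup 77.16.0.61: bits 010011010001 walk d0:H1→d1:-→d2:-→d3:-→d4:-→d5:H2→d6:-→d7:-→d8:-→d9:-→d10:-→d11:-→d12:H1 -> H1
  add 81.147.70.61/32 -> H1 at depth 32
  lookup 209.84.141.92: bits ε walk d0:H1 -> H1
  lookup 78.241.95.124: bits 010011 walk d0:H1→d1:-→d2:-→d3:-→d4:-→d5:H2→d6:- -> H2
  add 77.26.0.0/16 -> H2 at depth 16

== LOOKUPS ==
["H0","H0","H0","H2","H4","H4","H1","H1","H1","H2","H1","H1","H2"]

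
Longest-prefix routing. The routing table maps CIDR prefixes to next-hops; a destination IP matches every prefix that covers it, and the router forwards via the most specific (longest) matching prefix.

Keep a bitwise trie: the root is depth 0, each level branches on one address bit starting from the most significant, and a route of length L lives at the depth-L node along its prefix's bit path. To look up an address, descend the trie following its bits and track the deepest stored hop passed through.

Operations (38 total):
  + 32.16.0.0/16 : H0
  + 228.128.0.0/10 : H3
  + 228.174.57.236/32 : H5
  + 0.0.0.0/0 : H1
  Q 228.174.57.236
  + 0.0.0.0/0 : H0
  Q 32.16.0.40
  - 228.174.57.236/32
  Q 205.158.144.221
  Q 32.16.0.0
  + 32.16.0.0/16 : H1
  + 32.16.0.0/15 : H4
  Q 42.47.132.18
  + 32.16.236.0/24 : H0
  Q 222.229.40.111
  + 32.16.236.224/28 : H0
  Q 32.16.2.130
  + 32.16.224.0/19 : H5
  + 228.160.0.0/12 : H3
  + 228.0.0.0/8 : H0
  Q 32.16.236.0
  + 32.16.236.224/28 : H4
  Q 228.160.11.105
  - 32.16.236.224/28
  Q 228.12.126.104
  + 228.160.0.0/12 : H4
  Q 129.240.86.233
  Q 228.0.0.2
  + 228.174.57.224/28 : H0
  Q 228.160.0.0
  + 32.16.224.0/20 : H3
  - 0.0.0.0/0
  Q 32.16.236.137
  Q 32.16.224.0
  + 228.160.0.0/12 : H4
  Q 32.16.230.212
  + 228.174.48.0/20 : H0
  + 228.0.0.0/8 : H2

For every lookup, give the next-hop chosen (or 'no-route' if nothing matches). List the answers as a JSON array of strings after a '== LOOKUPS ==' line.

Process each operation:
  + 32.16.0.0/16 (H0) depth=16
  + 228.128.0.0/10 (H3) depth=10
  + 228.174.57.236/32 (H5) depth=32
  + 0.0.0.0/0 (H1) depth=0
  lookup 228.174.57.236: bits 11100100101011100011100111101100 walk d0:H1→d1:-→d2:-→d3:-→d4:-→d5:-→d6:-→d7:-→d8:-→d9:-→d10:H3→d11:-→d12:-→d13:-→d14:-→d15:-→d16:-→d17:-→d18:-→d19:-→d20:-→d21:-→d22:-→d23:-→d24:-→d25:-→d26:-→d27:-→d28:-→d29:-→d30:-→d31:-→d32:H5 -> H5
  + 0.0.0.0/0 (H0) depth=0
  lookup 32.16.0.40: bits 0010000000010000 walk d0:H0→d1:-→d2:-→d3:-→d4:-→d5:-→d6:-→d7:-→d8:-→d9:-→d10:-→d11:-→d12:-→d13:-→d14:-→d15:-→d16:H0 -> H0
  - 228.174.57.236/32 clear@32
  lookup 205.158.144.221: bits 11 walk d0:H0→d1:-→d2:- -> H0
  lookup 32.16.0.0: bits 0010000000010000 walk d0:H0→d1:-→d2:-→d3:-→d4:-→d5:-→d6:-→d7:-→d8:-→d9:-→d10:-→d11:-→d12:-→d13:-→d14:-→d15:-→d16:H0 -> H0
  + 32.16.0.0/16 (H1) depth=16
  + 32.16.0.0/15 (H4) depth=15
  lookup 42.47.132.18: bits 0010 walk d0:H0→d1:-→d2:-→d3:-→d4:- -> H0
  + 32.16.236.0/24 (H0) depth=24
  lookup 222.229.40.111: bits 11 walk d0:H0→d1:-→d2:- -> H0
  + 32.16.236.224/28 (H0) depth=28
  lookup 32.16.2.130: bits 0010000000010000 walk d0:H0→d1:-→d2:-→d3:-→d4:-→d5:-→d6:-→d7:-→d8:-→d9:-→d10:-→d11:-→d12:-→d13:-→d14:-→d15:H4→d16:H1 -> H1
  + 32.16.224.0/19 (H5) depth=19
  + 228.160.0.0/12 (H3) depth=12
  + 228.0.0.0/8 (H0) depth=8
  lookup 32.16.236.0: bits 001000000001000011101100 walk d0:H0→d1:-→d2:-→d3:-→d4:-→d5:-→d6:-→d7:-→d8:-→d9:-→d10:-→d11:-→d12:-→d13:-→d14:-→d15:H4→d16:H1→d17:-→d18:-→d19:H5→d20:-→d21:-→d22:-→d23:-→d24:H0 -> H0
  + 32.16.236.224/28 (H4) depth=28
  lookup 228.160.11.105: bits 111001001010 walk d0:H0→d1:-→d2:-→d3:-→d4:-→d5:-→d6:-→d7:-→d8:H0→d9:-→d10:H3→d11:-→d12:H3 -> H3
  - 32.16.236.224/28 clear@28
  lookup 228.12.126.104: bits 11100100 walk d0:H0→d1:-→d2:-→d3:-→d4:-→d5:-→d6:-→d7:-→d8:H0 -> H0
  + 228.160.0.0/12 (H4) depth=12
  lookup 129.240.86.233: bits 1 walk d0:H0→d1:- -> H0
  lookup 228.0.0.2: bits 11100100 walk d0:H0→d1:-→d2:-→d3:-→d4:-→d5:-→d6:-→d7:-→d8:H0 -> H0
  + 228.174.57.224/28 (H0) depth=28
  lookup 228.160.0.0: bits 111001001010 walk d0:H0→d1:-→d2:-→d3:-→d4:-→d5:-→d6:-→d7:-→d8:H0→d9:-→d10:H3→d11:-→d12:H4 -> H4
  + 32.16.224.0/20 (H3) depth=20
  - 0.0.0.0/0 clear@0
  lookup 32.16.236.137: bits 0010000000010000111011001 walk d0:-→d1:-→d2:-→d3:-→d4:-→d5:-→d6:-→d7:-→d8:-→d9:-→d10:-→d11:-→d12:-→d13:-→d14:-→d15:H4→d16:H1→d17:-→d18:-→d19:H5→d20:H3→d21:-→d22:-→d23:-→d24:H0→d25:- -> H0
  lookup 32.16.224.0: bits 00100000000100001110 walk d0:-→d1:-→d2:-→d3:-→d4:-→d5:-→d6:-→d7:-→d8:-→d9:-→d10:-→d11:-→d12:-→d13:-→d14:-→d15:H4→d16:H1→d17:-→d18:-→d19:H5→d20:H3 -> H3
  + 228.160.0.0/12 (H4) depth=12
  lookup 32.16.230.212: bits 00100000000100001110 walk d0:-→d1:-→d2:-→d3:-→d4:-→d5:-→d6:-→d7:-→d8:-→d9:-→d10:-→d11:-→d12:-→d13:-→d14:-→d15:H4→d16:H1→d17:-→d18:-→d19:H5→d20:H3 -> H3
  + 228.174.48.0/20 (H0) depth=20
  + 228.0.0.0/8 (H2) depth=8

== LOOKUPS ==
["H5","H0","H0","H0","H0","H0","H1","H0","H3","H0","H0","H0","H4","H0","H3","H3"]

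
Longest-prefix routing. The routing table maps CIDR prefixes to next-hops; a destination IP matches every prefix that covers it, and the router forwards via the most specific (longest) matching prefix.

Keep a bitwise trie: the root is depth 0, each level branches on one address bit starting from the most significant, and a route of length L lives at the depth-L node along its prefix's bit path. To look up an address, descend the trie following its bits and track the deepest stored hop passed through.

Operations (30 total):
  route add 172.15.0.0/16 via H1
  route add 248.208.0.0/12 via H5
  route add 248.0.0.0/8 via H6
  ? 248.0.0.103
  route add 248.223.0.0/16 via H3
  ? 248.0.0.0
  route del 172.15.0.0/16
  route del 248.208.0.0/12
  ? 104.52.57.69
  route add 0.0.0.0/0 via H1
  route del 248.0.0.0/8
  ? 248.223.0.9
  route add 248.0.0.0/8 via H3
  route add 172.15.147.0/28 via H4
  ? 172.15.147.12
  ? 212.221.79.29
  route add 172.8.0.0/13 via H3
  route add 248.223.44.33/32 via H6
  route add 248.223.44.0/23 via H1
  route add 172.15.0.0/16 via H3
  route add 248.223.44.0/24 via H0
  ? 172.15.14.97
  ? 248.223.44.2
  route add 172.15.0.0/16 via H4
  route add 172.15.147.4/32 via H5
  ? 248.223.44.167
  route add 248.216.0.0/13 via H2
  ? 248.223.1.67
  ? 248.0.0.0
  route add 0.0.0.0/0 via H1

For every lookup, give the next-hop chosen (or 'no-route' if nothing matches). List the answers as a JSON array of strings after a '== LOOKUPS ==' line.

Trace:
  + 172.15.0.0/16 (H1) depth=16
  + 248.208.0.0/12 (H5) depth=12
  + 248.0.0.0/8 (H6) depth=8
  ? 248.0.0.103  path d0:-→d1:-→d2:-→d3:-→d4:-→d5:-→d6:-→d7:-→d8:H6  best=H6
  + 248.223.0.0/16 (H3) depth=16
  ? 248.0.0.0  path d0:-→d1:-→d2:-→d3:-→d4:-→d5:-→d6:-→d7:-→d8:H6  best=H6
  - 172.15.0.0/16 clear@16
  - 248.208.0.0/12 clear@12
  ? 104.52.57.69  path d0:-  best=no-route
  + 0.0.0.0/0 (H1) depth=0
  - 248.0.0.0/8 clear@8
  ? 248.223.0.9  path d0:H1→d1:-→d2:-→d3:-→d4:-→d5:-→d6:-→d7:-→d8:-→d9:-→d10:-→d11:-→d12:-→d13:-→d14:-→d15:-→d16:H3  best=H3
  + 248.0.0.0/8 (H3) depth=8
  + 172.15.147.0/28 (H4) depth=28
  ? 172.15.147.12  path d0:H1→d1:-→d2:-→d3:-→d4:-→d5:-→d6:-→d7:-→d8:-→d9:-→d10:-→d11:-→d12:-→d13:-→d14:-→d15:-→d16:-→d17:-→d18:-→d19:-→d20:-→d21:-→d22:-→d23:-→d24:-→d25:-→d26:-→d27:-→d28:H4  best=H4
  ? 212.221.79.29  path d0:H1→d1:-→d2:-  best=H1
  + 172.8.0.0/13 (H3) depth=13
  + 248.223.44.33/32 (H6) depth=32
  + 248.223.44.0/23 (H1) depth=23
  + 172.15.0.0/16 (H3) depth=16
  + 248.223.44.0/24 (H0) depth=24
  ? 172.15.14.97  path d0:H1→d1:-→d2:-→d3:-→d4:-→d5:-→d6:-→d7:-→d8:-→d9:-→d10:-→d11:-→d12:-→d13:H3→d14:-→d15:-→d16:H3  best=H3
  ? 248.223.44.2  path d0:H1→d1:-→d2:-→d3:-→d4:-→d5:-→d6:-→d7:-→d8:H3→d9:-→d10:-→d11:-→d12:-→d13:-→d14:-→d15:-→d16:H3→d17:-→d18:-→d19:-→d20:-→d21:-→d22:-→d23:H1→d24:H0→d25:-→d26:-  best=H0
  + 172.15.0.0/16 (H4) depth=16
  + 172.15.147.4/32 (H5) depth=32
  ? 248.223.44.167  path d0:H1→d1:-→d2:-→d3:-→d4:-→d5:-→d6:-→d7:-→d8:H3→d9:-→d10:-→d11:-→d12:-→d13:-→d14:-→d15:-→d16:H3→d17:-→d18:-→d19:-→d20:-→d21:-→d22:-→d23:H1→d24:H0  best=H0
  + 248.216.0.0/13 (H2) depth=13
  ? 248.223.1.67  path d0:H1→d1:-→d2:-→d3:-→d4:-→d5:-→d6:-→d7:-→d8:H3→d9:-→d10:-→d11:-→d12:-→d13:H2→d14:-→d15:-→d16:H3→d17:-→d18:-  best=H3
  ? 248.0.0.0  path d0:H1→d1:-→d2:-→d3:-→d4:-→d5:-→d6:-→d7:-→d8:H3  best=H3
  + 0.0.0.0/0 (H1) depth=0

== LOOKUPS ==
["H6","H6","no-route","H3","H4","H1","H3","H0","H0","H3","H3"]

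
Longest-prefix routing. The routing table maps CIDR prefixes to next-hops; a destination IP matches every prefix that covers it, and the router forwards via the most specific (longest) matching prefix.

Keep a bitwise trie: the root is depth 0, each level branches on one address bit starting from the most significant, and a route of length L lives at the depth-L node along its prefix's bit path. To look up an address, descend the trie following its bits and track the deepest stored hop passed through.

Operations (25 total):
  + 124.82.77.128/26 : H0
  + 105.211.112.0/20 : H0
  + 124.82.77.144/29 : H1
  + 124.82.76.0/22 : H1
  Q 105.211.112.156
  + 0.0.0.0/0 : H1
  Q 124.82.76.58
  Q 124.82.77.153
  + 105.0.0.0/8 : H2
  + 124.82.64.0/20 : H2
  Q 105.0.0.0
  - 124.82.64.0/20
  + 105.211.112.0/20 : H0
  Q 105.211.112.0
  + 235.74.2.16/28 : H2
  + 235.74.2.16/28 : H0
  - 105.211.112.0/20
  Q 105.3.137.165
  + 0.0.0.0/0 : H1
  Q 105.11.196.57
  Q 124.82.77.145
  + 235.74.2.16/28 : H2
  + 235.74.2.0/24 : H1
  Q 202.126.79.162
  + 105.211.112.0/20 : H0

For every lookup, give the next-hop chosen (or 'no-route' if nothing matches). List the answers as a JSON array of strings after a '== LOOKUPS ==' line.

Trace:
  + 124.82.77.128/26 (H0) depth=26
  + 105.211.112.0/20 (H0) depth=20
  + 124.82.77.144/29 (H1) depth=29
  + 124.82.76.0/22 (H1) depth=22
  lookup 105.211.112.156: bits 01101001110100110111 walk d0:-→d1:-→d2:-→d3:-→d4:-→d5:-→d6:-→d7:-→d8:-→d9:-→d10:-→d11:-→d12:-→d13:-→d14:-→d15:-→d16:-→d17:-→d18:-→d19:-→d20:H0 -> H0
  + 0.0.0.0/0 (H1) depth=0
  lookup 124.82.76.58: bits 01111100010100100100110 walk d0:H1→d1:-→d2:-→d3:-→d4:-→d5:-→d6:-→d7:-→d8:-→d9:-→d10:-→d11:-→d12:-→d13:-→d14:-→d15:-→d16:-→d17:-→d18:-→d19:-→d20:-→d21:-→d22:H1→d23:- -> H1
  lookup 124.82.77.153: bits 0111110001010010010011011001 walk d0:H1→d1:-→d2:-→d3:-→d4:-→d5:-→d6:-→d7:-→d8:-→d9:-→d10:-→d11:-→d12:-→d13:-→d14:-→d15:-→d16:-→d17:-→d18:-→d19:-→d20:-→d21:-→d22:H1→d23:-→d24:-→d25:-→d26:H0→d27:-→d28:- -> H0
  + 105.0.0.0/8 (H2) depth=8
  + 124.82.64.0/20 (H2) depth=20
  lookup 105.0.0.0: bits 01101001 walk d0:H1→d1:-→d2:-→d3:-→d4:-→d5:-→d6:-→d7:-→d8:H2 -> H2
  - 124.82.64.0/20 clear@20
  + 105.211.112.0/20 (H0) depth=20
  lookup 105.211.112.0: bits 01101001110100110111 walk d0:H1→d1:-→d2:-→d3:-→d4:-→d5:-→d6:-→d7:-→d8:H2→d9:-→d10:-→d11:-→d12:-→d13:-→d14:-→d15:-→d16:-→d17:-→d18:-→d19:-→d20:H0 -> H0
  + 235.74.2.16/28 (H2) depth=28
  + 235.74.2.16/28 (H0) depth=28
  - 105.211.112.0/20 clear@20
  lookup 105.3.137.165: bits 01101001 walk d0:H1→d1:-→d2:-→d3:-→d4:-→d5:-→d6:-→d7:-→d8:H2 -> H2
  + 0.0.0.0/0 (H1) depth=0
  lookup 105.11.196.57: bits 01101001 walk d0:H1→d1:-→d2:-→d3:-→d4:-→d5:-→d6:-→d7:-→d8:H2 -> H2
  lookup 124.82.77.145: bits 01111100010100100100110110010 walk d0:H1→d1:-→d2:-→d3:-→d4:-→d5:-→d6:-→d7:-→d8:-→d9:-→d10:-→d11:-→d12:-→d13:-→d14:-→d15:-→d16:-→d17:-→d18:-→d19:-→d20:-→d21:-→d22:H1→d23:-→d24:-→d25:-→d26:H0→d27:-→d28:-→d29:H1 -> H1
  + 235.74.2.16/28 (H2) depth=28
  + 235.74.2.0/24 (H1) depth=24
  lookup 202.126.79.162: bits 11 walk d0:H1→d1:-→d2:- -> H1
  + 105.211.112.0/20 (H0) depth=20

== LOOKUPS ==
["H0","H1","H0","H2","H0","H2","H2","H1","H1"]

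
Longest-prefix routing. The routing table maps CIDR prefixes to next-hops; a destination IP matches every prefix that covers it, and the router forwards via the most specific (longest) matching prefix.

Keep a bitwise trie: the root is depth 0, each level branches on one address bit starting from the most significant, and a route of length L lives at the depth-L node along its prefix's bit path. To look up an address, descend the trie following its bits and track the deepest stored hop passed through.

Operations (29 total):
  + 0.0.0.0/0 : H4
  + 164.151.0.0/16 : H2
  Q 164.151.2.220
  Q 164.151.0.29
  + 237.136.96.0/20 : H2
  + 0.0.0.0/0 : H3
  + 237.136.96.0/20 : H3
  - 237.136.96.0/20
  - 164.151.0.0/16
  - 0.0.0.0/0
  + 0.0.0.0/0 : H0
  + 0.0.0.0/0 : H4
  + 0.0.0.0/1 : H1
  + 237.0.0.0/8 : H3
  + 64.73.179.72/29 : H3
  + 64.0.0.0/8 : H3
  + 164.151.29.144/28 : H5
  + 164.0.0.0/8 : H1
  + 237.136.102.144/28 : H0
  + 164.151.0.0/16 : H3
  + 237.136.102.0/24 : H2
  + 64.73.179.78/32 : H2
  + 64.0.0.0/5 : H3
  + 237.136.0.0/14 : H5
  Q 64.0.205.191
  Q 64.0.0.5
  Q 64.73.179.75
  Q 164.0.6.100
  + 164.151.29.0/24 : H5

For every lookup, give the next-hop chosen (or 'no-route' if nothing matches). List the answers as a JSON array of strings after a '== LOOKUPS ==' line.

Apply in order:
  + 0.0.0.0/0 (H4) depth=0
  + 164.151.0.0/16 (H2) depth=16
  ? 164.151.2.220  path d0:H4→d1:-→d2:-→d3:-→d4:-→d5:-→d6:-→d7:-→d8:-→d9:-→d10:-→d11:-→d12:-→d13:-→d14:-→d15:-→d16:H2  best=H2
  ? 164.151.0.29  path d0:H4→d1:-→d2:-→d3:-→d4:-→d5:-→d6:-→d7:-→d8:-→d9:-→d10:-→d11:-→d12:-→d13:-→d14:-→d15:-→d16:H2  best=H2
  + 237.136.96.0/20 (H2) depth=20
  + 0.0.0.0/0 (H3) depth=0
  + 237.136.96.0/20 (H3) depth=20
  - 237.136.96.0/20 clear@20
  - 164.151.0.0/16 clear@16
  - 0.0.0.0/0 clear@0
  + 0.0.0.0/0 (H0) depth=0
  + 0.0.0.0/0 (H4) depth=0
  + 0.0.0.0/1 (H1) depth=1
  + 237.0.0.0/8 (H3) depth=8
  + 64.73.179.72/29 (H3) depth=29
  + 64.0.0.0/8 (H3) depth=8
  + 164.151.29.144/28 (H5) depth=28
  + 164.0.0.0/8 (H1) depth=8
  + 237.136.102.144/28 (H0) depth=28
  + 164.151.0.0/16 (H3) depth=16
  + 237.136.102.0/24 (H2) depth=24
  + 64.73.179.78/32 (H2) depth=32
  + 64.0.0.0/5 (H3) depth=5
  + 237.136.0.0/14 (H5) depth=14
  ? 64.0.205.191  path d0:H4→d1:H1→d2:-→d3:-→d4:-→d5:H3→d6:-→d7:-→d8:H3→d9:-  best=H3
  ? 64.0.0.5  path d0:H4→d1:H1→d2:-→d3:-→d4:-→d5:H3→d6:-→d7:-→d8:H3→d9:-  best=H3
  ? 64.73.179.75  path d0:H4→d1:H1→d2:-→d3:-→d4:-→d5:H3→d6:-→d7:-→d8:H3→d9:-→d10:-→d11:-→d12:-→d13:-→d14:-→d15:-→d16:-→d17:-→d18:-→d19:-→d20:-→d21:-→d22:-→d23:-→d24:-→d25:-→d26:-→d27:-→d28:-→d29:H3  best=H3
  ? 164.0.6.100  path d0:H4→d1:-→d2:-→d3:-→d4:-→d5:-→d6:-→d7:-→d8:H1  best=H1
  + 164.151.29.0/24 (H5) depth=24

== LOOKUPS ==
["H2","H2","H3","H3","H3","H1"]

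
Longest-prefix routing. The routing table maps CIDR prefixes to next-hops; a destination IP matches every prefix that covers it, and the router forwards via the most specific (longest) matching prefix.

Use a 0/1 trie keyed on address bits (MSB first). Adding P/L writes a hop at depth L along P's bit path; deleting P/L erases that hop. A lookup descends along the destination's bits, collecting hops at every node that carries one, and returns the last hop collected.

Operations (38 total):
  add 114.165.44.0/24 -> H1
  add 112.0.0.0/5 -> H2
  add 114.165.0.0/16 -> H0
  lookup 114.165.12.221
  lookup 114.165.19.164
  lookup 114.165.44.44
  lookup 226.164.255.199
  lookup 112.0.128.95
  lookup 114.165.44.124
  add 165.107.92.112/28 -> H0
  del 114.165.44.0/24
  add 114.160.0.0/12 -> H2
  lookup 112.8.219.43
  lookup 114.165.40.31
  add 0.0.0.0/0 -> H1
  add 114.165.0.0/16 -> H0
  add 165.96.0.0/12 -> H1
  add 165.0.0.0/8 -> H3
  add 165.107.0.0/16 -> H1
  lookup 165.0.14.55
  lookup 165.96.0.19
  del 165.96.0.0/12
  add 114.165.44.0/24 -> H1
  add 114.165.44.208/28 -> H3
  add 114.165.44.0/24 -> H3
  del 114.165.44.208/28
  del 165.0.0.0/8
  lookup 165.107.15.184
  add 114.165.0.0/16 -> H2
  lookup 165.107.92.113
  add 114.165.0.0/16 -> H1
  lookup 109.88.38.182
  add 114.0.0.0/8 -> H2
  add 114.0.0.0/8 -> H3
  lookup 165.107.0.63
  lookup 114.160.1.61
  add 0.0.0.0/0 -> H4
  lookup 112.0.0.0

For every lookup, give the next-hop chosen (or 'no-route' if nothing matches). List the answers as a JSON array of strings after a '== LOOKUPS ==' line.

Apply in order:
  add 114.165.44.0/24 -> H1 at depth 24
  add 112.0.0.0/5 -> H2 at depth 5
  add 114.165.0.0/16 -> H0 at depth 16
  lookup 114.165.12.221: bits 011100101010010100 walk d0:-→d1:-→d2:-→d3:-→d4:-→d5:H2→d6:-→d7:-→d8:-→d9:-→d10:-→d11:-→d12:-→d13:-→d14:-→d15:-→d16:H0→d17:-→d18:- -> H0
  lookup 114.165.19.164: bits 011100101010010100 walk d0:-→d1:-→d2:-→d3:-→d4:-→d5:H2→d6:-→d7:-→d8:-→d9:-→d10:-→d11:-→d12:-→d13:-→d14:-→d15:-→d16:H0→d17:-→d18:- -> H0
  lookup 114.165.44.44: bits 011100101010010100101100 walk d0:-→d1:-→d2:-→d3:-→d4:-→d5:H2→d6:-→d7:-→d8:-→d9:-→d10:-→d11:-→d12:-→d13:-→d14:-→d15:-→d16:H0→d17:-→d18:-→d19:-→d20:-→d21:-→d22:-→d23:-→d24:H1 -> H1
  lookup 226.164.255.199: bits ε walk d0:- -> no-route
  lookup 112.0.128.95: bits 011100 walk d0:-→d1:-→d2:-→d3:-→d4:-→d5:H2→d6:- -> H2
  lookup 114.165.44.124: bits 011100101010010100101100 walk d0:-→d1:-→d2:-→d3:-→d4:-→d5:H2→d6:-→d7:-→d8:-→d9:-→d10:-→d11:-→d12:-→d13:-→d14:-→d15:-→d16:H0→d17:-→d18:-→d19:-→d20:-→d21:-→d22:-→d23:-→d24:H1 -> H1
  add 165.107.92.112/28 -> H0 at depth 28
  del 114.165.44.0/24 (clear depth 24)
  add 114.160.0.0/12 -> H2 at depth 12
  lookup 112.8.219.43: bits 011100 walk d0:-→d1:-→d2:-→d3:-→d4:-→d5:H2→d6:- -> H2
  lookup 114.165.40.31: bits 011100101010010100101 walk d0:-→d1:-→d2:-→d3:-→d4:-→d5:H2→d6:-→d7:-→d8:-→d9:-→d10:-→d11:-→d12:H2→d13:-→d14:-→d15:-→d16:H0→d17:-→d18:-→d19:-→d20:-→d21:- -> H0
  add 0.0.0.0/0 -> H1 at depth 0
  add 114.165.0.0/16 -> H0 at depth 16
  add 165.96.0.0/12 -> H1 at depth 12
  add 165.0.0.0/8 -> H3 at depth 8
  add 165.107.0.0/16 -> H1 at depth 16
  lookup 165.0.14.55: bits 101001010 walk d0:H1→d1:-→d2:-→d3:-→d4:-→d5:-→d6:-→d7:-→d8:H3→d9:- -> H3
  lookup 165.96.0.19: bits 101001010110 walk d0:H1→d1:-→d2:-→d3:-→d4:-→d5:-→d6:-→d7:-→d8:H3→d9:-→d10:-→d11:-→d12:H1 -> H1
  del 165.96.0.0/12 (clear depth 12)
  add 114.165.44.0/24 -> H1 at depth 24
  add 114.165.44.208/28 -> H3 at depth 28
  add 114.165.44.0/24 -> H3 at depth 24
  del 114.165.44.208/28 (clear depth 28)
  del 165.0.0.0/8 (clear depth 8)
  lookup 165.107.15.184: bits 10100101011010110 walk d0:H1→d1:-→d2:-→d3:-→d4:-→d5:-→d6:-→d7:-→d8:-→d9:-→d10:-→d11:-→d12:-→d13:-→d14:-→d15:-→d16:H1→d17:- -> H1
  add 114.165.0.0/16 -> H2 at depth 16
  lookup 165.107.92.113: bits 1010010101101011010111000111 walk d0:H1→d1:-→d2:-→d3:-→d4:-→d5:-→d6:-→d7:-→d8:-→d9:-→d10:-→d11:-→d12:-→d13:-→d14:-→d15:-→d16:H1→d17:-→d18:-→d19:-→d20:-→d21:-→d22:-→d23:-→d24:-→d25:-→d26:-→d27:-→d28:H0 -> H0
  add 114.165.0.0/16 -> H1 at depth 16
  lookup 109.88.38.182: bits 011 walk d0:H1→d1:-→d2:-→d3:- -> H1
  add 114.0.0.0/8 -> H2 at depth 8
  add 114.0.0.0/8 -> H3 at depth 8
  lookup 165.107.0.63: bits 10100101011010110 walk d0:H1→d1:-→d2:-→d3:-→d4:-→d5:-→d6:-→d7:-→d8:-→d9:-→d10:-→d11:-→d12:-→d13:-→d14:-→d15:-→d16:H1→d17:- -> H1
  lookup 114.160.1.61: bits 0111001010100 walk d0:H1→d1:-→d2:-→d3:-→d4:-→d5:H2→d6:-→d7:-→d8:H3→d9:-→d10:-→d11:-→d12:H2→d13:- -> H2
  add 0.0.0.0/0 -> H4 at depth 0
  lookup 112.0.0.0: bits 011100 walk d0:H4→d1:-→d2:-→d3:-→d4:-→d5:H2→d6:- -> H2

== LOOKUPS ==
["H0","H0","H1","no-route","H2","H1","H2","H0","H3","H1","H1","H0","H1","H1","H2","H2"]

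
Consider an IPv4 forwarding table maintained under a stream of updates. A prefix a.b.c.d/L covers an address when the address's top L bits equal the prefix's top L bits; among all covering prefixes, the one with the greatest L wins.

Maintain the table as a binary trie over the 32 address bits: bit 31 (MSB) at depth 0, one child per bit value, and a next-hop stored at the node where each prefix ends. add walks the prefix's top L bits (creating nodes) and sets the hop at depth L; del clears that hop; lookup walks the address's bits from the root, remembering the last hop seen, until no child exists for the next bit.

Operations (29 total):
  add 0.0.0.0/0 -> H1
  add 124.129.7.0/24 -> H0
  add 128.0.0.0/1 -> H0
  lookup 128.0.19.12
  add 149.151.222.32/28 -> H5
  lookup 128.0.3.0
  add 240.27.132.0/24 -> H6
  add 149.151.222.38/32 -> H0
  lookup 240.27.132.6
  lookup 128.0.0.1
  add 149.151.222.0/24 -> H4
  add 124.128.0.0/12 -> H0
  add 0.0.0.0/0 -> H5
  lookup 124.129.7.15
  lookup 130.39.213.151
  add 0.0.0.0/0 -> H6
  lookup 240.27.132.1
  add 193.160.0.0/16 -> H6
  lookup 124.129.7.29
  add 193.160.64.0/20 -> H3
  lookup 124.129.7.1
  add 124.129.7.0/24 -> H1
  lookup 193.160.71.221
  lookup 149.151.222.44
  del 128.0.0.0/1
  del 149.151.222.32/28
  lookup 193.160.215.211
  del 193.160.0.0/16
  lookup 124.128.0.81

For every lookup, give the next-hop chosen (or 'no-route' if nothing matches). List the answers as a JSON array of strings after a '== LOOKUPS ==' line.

Process each operation:
  + 0.0.0.0/0 (H1) depth=0
  + 124.129.7.0/24 (H0) depth=24
  + 128.0.0.0/1 (H0) depth=1
  Q 128.0.19.12: descend 1 ; hops seen [H1,H0] ; pick H0
  + 149.151.222.32/28 (H5) depth=28
  Q 128.0.3.0: descend 100 ; hops seen [H1,H0] ; pick H0
  + 240.27.132.0/24 (H6) depth=24
  + 149.151.222.38/32 (H0) depth=32
  Q 240.27.132.6: descend 111100000001101110000100 ; hops seen [H1,H0,H6] ; pick H6
  Q 128.0.0.1: descend 100 ; hops seen [H1,H0] ; pick H0
  + 149.151.222.0/24 (H4) depth=24
  + 124.128.0.0/12 (H0) depth=12
  + 0.0.0.0/0 (H5) depth=0
  Q 124.129.7.15: descend 011111001000000100000111 ; hops seen [H5,H0,H0] ; pick H0
  Q 130.39.213.151: descend 100 ; hops seen [H5,H0] ; pick H0
  + 0.0.0.0/0 (H6) depth=0
  Q 240.27.132.1: descend 111100000001101110000100 ; hops seen [H6,H0,H6] ; pick H6
  + 193.160.0.0/16 (H6) depth=16
  Q 124.129.7.29: descend 011111001000000100000111 ; hops seen [H6,H0,H0] ; pick H0
  + 193.160.64.0/20 (H3) depth=20
  Q 124.129.7.1: descend 011111001000000100000111 ; hops seen [H6,H0,H0] ; pick H0
  + 124.129.7.0/24 (H1) depth=24
  Q 193.160.71.221: descend 11000001101000000100 ; hops seen [H6,H0,H6,H3] ; pick H3
  Q 149.151.222.44: descend 1001010110010111110111100010 ; hops seen [H6,H0,H4,H5] ; pick H5
  del 128.0.0.0/1 (clear depth 1)
  del 149.151.222.32/28 (clear depth 28)
  Q 193.160.215.211: descend 1100000110100000 ; hops seen [H6,H6] ; pick H6
  del 193.160.0.0/16 (clear depth 16)
  Q 124.128.0.81: descend 011111001000000 ; hops seen [H6,H0] ; pick H0

== LOOKUPS ==
["H0","H0","H6","H0","H0","H0","H6","H0","H0","H3","H5","H6","H0"]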